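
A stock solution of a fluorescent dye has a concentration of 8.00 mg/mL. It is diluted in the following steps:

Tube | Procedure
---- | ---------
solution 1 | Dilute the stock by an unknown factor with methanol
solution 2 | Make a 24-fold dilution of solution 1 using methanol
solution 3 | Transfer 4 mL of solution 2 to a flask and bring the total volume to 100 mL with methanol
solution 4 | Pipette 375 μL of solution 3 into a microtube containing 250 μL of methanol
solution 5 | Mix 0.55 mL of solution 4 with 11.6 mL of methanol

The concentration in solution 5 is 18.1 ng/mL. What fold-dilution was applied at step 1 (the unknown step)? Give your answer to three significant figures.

20.0-fold

Step 1: unknown factor x
Step 2: 24-fold → factor 24
Step 3: 4 mL brought to 100 mL → factor 100/4 = 25
Step 4: 375 μL + 250 μL = 625 μL total → factor 625/375 = 1.6667
Step 5: 0.55 mL + 11.6 mL = 12.15 mL total → factor 12.15/0.55 = 22.091
Product of known-step factors = 22091
Overall factor = 8.00 mg/mL / (18.1 ng/mL) = 4.4199 × 10^5
x = 4.4199 × 10^5 / 22091 = 20.0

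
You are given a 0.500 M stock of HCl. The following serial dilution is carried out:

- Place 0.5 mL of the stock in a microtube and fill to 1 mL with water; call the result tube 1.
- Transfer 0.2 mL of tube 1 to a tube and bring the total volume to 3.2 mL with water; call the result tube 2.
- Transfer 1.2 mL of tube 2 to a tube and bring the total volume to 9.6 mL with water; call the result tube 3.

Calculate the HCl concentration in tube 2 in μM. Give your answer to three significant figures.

1.56 × 10^4 μM

Step 1: 0.5 mL brought to 1 mL → factor 1/0.5 = 2
Step 2: 0.2 mL brought to 3.2 mL → factor 3.2/0.2 = 16
Dilution factor through tube 2 = 2 × 16 = 32
[tube 2] = 0.500 M / 32 = 0.01562 M = 1.56 × 10^4 μM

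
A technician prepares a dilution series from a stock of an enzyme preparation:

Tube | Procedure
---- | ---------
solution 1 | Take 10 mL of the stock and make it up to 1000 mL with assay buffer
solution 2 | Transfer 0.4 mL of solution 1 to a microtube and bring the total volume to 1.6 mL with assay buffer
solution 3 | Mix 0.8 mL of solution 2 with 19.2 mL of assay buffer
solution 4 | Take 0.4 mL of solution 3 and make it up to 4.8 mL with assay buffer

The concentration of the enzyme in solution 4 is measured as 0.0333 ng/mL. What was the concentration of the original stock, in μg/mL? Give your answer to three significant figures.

Step 1: 10 mL brought to 1000 mL → factor 1000/10 = 100
Step 2: 0.4 mL brought to 1.6 mL → factor 1.6/0.4 = 4
Step 3: 0.8 mL + 19.2 mL = 20 mL total → factor 20/0.8 = 25
Step 4: 0.4 mL brought to 4.8 mL → factor 4.8/0.4 = 12
Overall dilution factor = 100 × 4 × 25 × 12 = 1.2 × 10^5
Stock = 0.0333 ng/mL × 1.2 × 10^5 = 3996 ng/mL = 4.00 μg/mL

4.00 μg/mL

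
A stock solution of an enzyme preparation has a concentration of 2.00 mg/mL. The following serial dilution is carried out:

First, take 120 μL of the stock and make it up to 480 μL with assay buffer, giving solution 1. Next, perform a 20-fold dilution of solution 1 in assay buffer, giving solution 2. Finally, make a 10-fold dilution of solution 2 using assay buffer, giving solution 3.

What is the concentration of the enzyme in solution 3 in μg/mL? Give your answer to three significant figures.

Step 1: 120 μL brought to 480 μL → factor 480/120 = 4
Step 2: 20-fold → factor 20
Step 3: 10-fold → factor 10
Dilution factor through solution 3 = 4 × 20 × 10 = 800
[solution 3] = 2.00 mg/mL / 800 = 0.002500 mg/mL = 2.50 μg/mL

2.50 μg/mL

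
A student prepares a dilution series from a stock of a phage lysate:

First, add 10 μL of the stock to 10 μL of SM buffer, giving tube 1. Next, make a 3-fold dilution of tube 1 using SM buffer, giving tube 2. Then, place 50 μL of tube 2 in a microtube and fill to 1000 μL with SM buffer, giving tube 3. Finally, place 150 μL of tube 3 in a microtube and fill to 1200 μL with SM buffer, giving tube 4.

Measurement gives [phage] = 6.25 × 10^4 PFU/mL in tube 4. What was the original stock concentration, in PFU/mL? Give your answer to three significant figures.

Step 1: 10 μL + 10 μL = 20 μL total → factor 20/10 = 2
Step 2: 3-fold → factor 3
Step 3: 50 μL brought to 1000 μL → factor 1000/50 = 20
Step 4: 150 μL brought to 1200 μL → factor 1200/150 = 8
Overall dilution factor = 2 × 3 × 20 × 8 = 960
Stock = 6.25 × 10^4 PFU/mL × 960 = 6.00 × 10^7 PFU/mL

6.00 × 10^7 PFU/mL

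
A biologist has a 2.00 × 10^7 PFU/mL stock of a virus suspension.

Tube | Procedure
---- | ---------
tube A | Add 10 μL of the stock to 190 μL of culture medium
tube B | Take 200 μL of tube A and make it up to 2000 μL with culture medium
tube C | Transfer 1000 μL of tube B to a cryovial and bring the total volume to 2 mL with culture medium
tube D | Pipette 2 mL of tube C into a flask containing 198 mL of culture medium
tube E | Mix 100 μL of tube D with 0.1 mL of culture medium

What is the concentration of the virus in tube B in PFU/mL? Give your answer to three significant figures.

1.00 × 10^5 PFU/mL

Step 1: 10 μL + 190 μL = 200 μL total → factor 200/10 = 20
Step 2: 200 μL brought to 2000 μL → factor 2000/200 = 10
Dilution factor through tube B = 20 × 10 = 200
[tube B] = 2.00 × 10^7 PFU/mL / 200 = 1.00 × 10^5 PFU/mL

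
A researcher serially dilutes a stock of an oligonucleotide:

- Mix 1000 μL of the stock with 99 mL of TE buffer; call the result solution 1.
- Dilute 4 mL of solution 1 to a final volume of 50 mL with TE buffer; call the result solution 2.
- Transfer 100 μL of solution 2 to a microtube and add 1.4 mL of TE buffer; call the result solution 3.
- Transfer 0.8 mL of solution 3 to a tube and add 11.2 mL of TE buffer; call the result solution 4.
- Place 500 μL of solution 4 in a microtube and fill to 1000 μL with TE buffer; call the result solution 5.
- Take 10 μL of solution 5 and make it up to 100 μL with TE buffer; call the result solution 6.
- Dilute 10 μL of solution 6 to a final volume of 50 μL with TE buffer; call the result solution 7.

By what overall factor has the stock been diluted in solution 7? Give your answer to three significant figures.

Step 1: 1000 μL + 99 mL = 1 × 10^5 μL total → factor 1 × 10^5/1000 = 100
Step 2: 4 mL brought to 50 mL → factor 50/4 = 12.5
Step 3: 100 μL + 1.4 mL = 1500 μL total → factor 1500/100 = 15
Step 4: 0.8 mL + 11.2 mL = 12 mL total → factor 12/0.8 = 15
Step 5: 500 μL brought to 1000 μL → factor 1000/500 = 2
Step 6: 10 μL brought to 100 μL → factor 100/10 = 10
Step 7: 10 μL brought to 50 μL → factor 50/10 = 5
Overall dilution factor = 100 × 12.5 × 15 × 15 × 2 × 10 × 5 = 2.8125 × 10^7

2.81 × 10^7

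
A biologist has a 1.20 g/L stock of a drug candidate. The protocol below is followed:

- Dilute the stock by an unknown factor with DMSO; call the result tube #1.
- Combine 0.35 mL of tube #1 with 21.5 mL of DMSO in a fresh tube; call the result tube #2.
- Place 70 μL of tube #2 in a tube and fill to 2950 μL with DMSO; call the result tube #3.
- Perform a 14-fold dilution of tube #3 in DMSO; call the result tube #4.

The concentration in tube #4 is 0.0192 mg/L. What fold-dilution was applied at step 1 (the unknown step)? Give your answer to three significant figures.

Step 1: unknown factor x
Step 2: 0.35 mL + 21.5 mL = 21.85 mL total → factor 21.85/0.35 = 62.429
Step 3: 70 μL brought to 2950 μL → factor 2950/70 = 42.143
Step 4: 14-fold → factor 14
Product of known-step factors = 36833
Overall factor = 1.20 g/L / (0.0192 mg/L) = 62500
x = 62500 / 36833 = 1.70

1.70-fold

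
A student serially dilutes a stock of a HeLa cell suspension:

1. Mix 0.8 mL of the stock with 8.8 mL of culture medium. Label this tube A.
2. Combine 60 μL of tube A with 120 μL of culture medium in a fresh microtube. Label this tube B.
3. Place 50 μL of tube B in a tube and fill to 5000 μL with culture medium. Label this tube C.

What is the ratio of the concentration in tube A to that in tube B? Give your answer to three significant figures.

3.00

Step 1: 0.8 mL + 8.8 mL = 9.6 mL total → factor 9.6/0.8 = 12
Step 2: 60 μL + 120 μL = 180 μL total → factor 180/60 = 3
Dilution factor to tube A = 12; to tube B = 36
[tube A]/[tube B] = (factor to tube B)/(factor to tube A) = 36/12 = 3.00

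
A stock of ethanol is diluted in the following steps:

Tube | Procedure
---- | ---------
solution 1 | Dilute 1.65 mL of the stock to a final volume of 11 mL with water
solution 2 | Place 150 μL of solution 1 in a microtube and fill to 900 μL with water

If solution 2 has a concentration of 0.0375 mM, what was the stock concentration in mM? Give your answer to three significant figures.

Step 1: 1.65 mL brought to 11 mL → factor 11/1.65 = 6.6667
Step 2: 150 μL brought to 900 μL → factor 900/150 = 6
Overall dilution factor = 6.6667 × 6 = 40
Stock = 0.0375 mM × 40 = 1.50 mM

1.50 mM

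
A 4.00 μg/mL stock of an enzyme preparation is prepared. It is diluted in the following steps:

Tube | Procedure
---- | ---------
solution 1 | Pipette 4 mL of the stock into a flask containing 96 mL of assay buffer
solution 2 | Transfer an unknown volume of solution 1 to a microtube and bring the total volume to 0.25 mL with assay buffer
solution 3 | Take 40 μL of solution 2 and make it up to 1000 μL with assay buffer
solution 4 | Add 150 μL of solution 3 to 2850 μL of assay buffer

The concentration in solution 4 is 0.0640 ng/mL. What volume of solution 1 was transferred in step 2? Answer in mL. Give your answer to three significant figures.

0.0500 mL

Step 1: 4 mL + 96 mL = 100 mL total → factor 100/4 = 25
Step 2: v brought to 0.25 mL → factor = 0.25 mL/v
Step 3: 40 μL brought to 1000 μL → factor 1000/40 = 25
Step 4: 150 μL + 2850 μL = 3000 μL total → factor 3000/150 = 20
Product of known-step factors = 12500
Overall factor = 4.00 μg/mL / (0.0640 ng/mL) = 62500
Step-2 factor = 62500 / 12500 = 5
v = 0.25 mL / 5 = 0.0500 mL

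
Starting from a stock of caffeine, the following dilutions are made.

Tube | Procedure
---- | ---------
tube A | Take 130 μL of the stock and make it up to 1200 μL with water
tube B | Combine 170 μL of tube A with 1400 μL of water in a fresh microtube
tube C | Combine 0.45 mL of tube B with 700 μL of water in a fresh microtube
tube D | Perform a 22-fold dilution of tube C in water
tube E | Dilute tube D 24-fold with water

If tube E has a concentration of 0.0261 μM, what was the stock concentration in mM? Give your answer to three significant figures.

Step 1: 130 μL brought to 1200 μL → factor 1200/130 = 9.2308
Step 2: 170 μL + 1400 μL = 1570 μL total → factor 1570/170 = 9.2353
Step 3: 0.45 mL + 700 μL = 1.15 mL total → factor 1.15/0.45 = 2.5556
Step 4: 22-fold → factor 22
Step 5: 24-fold → factor 24
Overall dilution factor = 9.2308 × 9.2353 × 2.5556 × 22 × 24 = 1.1503 × 10^5
Stock = 0.0261 μM × 1.1503 × 10^5 = 3002 μM = 3.00 mM

3.00 mM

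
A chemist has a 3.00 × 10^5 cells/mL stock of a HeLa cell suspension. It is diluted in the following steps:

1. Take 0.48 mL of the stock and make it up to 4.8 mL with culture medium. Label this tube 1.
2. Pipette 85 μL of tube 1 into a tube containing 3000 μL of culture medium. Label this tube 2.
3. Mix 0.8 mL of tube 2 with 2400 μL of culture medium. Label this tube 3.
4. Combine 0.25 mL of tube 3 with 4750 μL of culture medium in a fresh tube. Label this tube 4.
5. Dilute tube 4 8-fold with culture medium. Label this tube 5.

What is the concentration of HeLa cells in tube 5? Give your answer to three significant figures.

1.29 cells/mL

Step 1: 0.48 mL brought to 4.8 mL → factor 4.8/0.48 = 10
Step 2: 85 μL + 3000 μL = 3085 μL total → factor 3085/85 = 36.294
Step 3: 0.8 mL + 2400 μL = 3.2 mL total → factor 3.2/0.8 = 4
Step 4: 0.25 mL + 4750 μL = 5 mL total → factor 5/0.25 = 20
Step 5: 8-fold → factor 8
Overall dilution factor = 10 × 36.294 × 4 × 20 × 8 = 2.3228 × 10^5
Final = 3.00 × 10^5 cells/mL / 2.3228 × 10^5 = 1.29 cells/mL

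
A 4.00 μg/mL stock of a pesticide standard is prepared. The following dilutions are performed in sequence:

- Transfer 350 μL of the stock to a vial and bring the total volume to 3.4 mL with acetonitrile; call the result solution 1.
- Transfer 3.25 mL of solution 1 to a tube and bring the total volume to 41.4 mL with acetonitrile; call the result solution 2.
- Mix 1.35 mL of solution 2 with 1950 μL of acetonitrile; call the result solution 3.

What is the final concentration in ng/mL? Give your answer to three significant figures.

Step 1: 350 μL brought to 3.4 mL → factor 3400/350 = 9.7143
Step 2: 3.25 mL brought to 41.4 mL → factor 41.4/3.25 = 12.738
Step 3: 1.35 mL + 1950 μL = 3.3 mL total → factor 3.3/1.35 = 2.4444
Overall dilution factor = 9.7143 × 12.738 × 2.4444 = 302.49
Final = 4.00 μg/mL / 302.49 = 0.01322 μg/mL = 13.2 ng/mL

13.2 ng/mL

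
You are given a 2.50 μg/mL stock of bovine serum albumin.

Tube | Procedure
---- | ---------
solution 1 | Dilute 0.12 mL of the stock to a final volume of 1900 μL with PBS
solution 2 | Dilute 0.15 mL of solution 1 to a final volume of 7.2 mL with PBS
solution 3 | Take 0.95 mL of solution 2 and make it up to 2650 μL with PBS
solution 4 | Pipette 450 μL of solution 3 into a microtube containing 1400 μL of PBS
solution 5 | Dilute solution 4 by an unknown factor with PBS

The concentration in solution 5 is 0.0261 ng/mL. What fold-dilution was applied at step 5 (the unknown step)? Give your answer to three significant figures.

11.0-fold

Step 1: 0.12 mL brought to 1900 μL → factor 1.9/0.12 = 15.833
Step 2: 0.15 mL brought to 7.2 mL → factor 7.2/0.15 = 48
Step 3: 0.95 mL brought to 2650 μL → factor 2.65/0.95 = 2.7895
Step 4: 450 μL + 1400 μL = 1850 μL total → factor 1850/450 = 4.1111
Step 5: unknown factor x
Product of known-step factors = 8715.6
Overall factor = 2.50 μg/mL / (0.0261 ng/mL) = 95785
x = 95785 / 8715.6 = 11.0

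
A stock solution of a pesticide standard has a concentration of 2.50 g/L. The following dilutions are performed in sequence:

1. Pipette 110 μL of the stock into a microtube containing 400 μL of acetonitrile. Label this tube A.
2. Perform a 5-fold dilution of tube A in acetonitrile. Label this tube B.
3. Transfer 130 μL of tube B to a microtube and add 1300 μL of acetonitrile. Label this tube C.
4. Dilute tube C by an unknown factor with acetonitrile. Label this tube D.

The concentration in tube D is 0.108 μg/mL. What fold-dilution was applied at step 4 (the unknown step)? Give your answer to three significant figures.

90.8-fold

Step 1: 110 μL + 400 μL = 510 μL total → factor 510/110 = 4.6364
Step 2: 5-fold → factor 5
Step 3: 130 μL + 1300 μL = 1430 μL total → factor 1430/130 = 11
Step 4: unknown factor x
Product of known-step factors = 255
Overall factor = 2.50 g/L / (0.108 μg/mL) = 23148
x = 23148 / 255 = 90.8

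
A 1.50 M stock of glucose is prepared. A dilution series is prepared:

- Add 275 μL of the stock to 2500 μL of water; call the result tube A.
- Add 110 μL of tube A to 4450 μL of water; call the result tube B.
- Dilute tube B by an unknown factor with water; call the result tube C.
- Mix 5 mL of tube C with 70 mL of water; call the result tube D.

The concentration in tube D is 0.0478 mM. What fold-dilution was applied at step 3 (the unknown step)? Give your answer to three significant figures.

Step 1: 275 μL + 2500 μL = 2775 μL total → factor 2775/275 = 10.091
Step 2: 110 μL + 4450 μL = 4560 μL total → factor 4560/110 = 41.455
Step 3: unknown factor x
Step 4: 5 mL + 70 mL = 75 mL total → factor 75/5 = 15
Product of known-step factors = 6274.7
Overall factor = 1.50 M / (0.0478 mM) = 31381
x = 31381 / 6274.7 = 5.00

5.00-fold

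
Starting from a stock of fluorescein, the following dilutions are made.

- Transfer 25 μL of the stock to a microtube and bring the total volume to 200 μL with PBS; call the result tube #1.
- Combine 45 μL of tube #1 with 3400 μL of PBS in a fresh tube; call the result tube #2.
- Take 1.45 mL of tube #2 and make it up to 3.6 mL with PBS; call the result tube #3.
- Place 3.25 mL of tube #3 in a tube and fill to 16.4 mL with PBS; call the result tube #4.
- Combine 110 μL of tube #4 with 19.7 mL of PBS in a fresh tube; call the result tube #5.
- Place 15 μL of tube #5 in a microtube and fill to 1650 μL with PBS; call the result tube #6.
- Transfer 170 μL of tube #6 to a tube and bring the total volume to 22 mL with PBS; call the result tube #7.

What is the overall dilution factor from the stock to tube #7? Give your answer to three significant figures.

1.97 × 10^10

Step 1: 25 μL brought to 200 μL → factor 200/25 = 8
Step 2: 45 μL + 3400 μL = 3445 μL total → factor 3445/45 = 76.556
Step 3: 1.45 mL brought to 3.6 mL → factor 3.6/1.45 = 2.4828
Step 4: 3.25 mL brought to 16.4 mL → factor 16.4/3.25 = 5.0462
Step 5: 110 μL + 19.7 mL = 19810 μL total → factor 19810/110 = 180.09
Step 6: 15 μL brought to 1650 μL → factor 1650/15 = 110
Step 7: 170 μL brought to 22 mL → factor 22000/170 = 129.41
Overall dilution factor = 8 × 76.556 × 2.4828 × 5.0462 × 180.09 × 110 × 129.41 = 1.9671 × 10^10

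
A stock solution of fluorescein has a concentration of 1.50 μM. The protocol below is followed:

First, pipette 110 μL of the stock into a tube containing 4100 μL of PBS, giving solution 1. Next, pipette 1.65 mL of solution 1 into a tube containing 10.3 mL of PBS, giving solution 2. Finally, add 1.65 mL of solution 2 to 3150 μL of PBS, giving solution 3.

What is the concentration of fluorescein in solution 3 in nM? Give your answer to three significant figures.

1.86 nM

Step 1: 110 μL + 4100 μL = 4210 μL total → factor 4210/110 = 38.273
Step 2: 1.65 mL + 10.3 mL = 11.95 mL total → factor 11.95/1.65 = 7.2424
Step 3: 1.65 mL + 3150 μL = 4.8 mL total → factor 4.8/1.65 = 2.9091
Overall dilution factor = 38.273 × 7.2424 × 2.9091 = 806.36
Final = 1.50 μM / 806.36 = 0.001860 μM = 1.86 nM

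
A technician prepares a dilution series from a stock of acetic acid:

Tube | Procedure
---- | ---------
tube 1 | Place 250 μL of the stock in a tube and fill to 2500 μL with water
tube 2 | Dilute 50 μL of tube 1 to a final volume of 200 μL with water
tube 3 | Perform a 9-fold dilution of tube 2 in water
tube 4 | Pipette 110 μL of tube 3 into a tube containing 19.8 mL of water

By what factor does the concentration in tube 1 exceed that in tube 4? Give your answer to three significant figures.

Step 1: 250 μL brought to 2500 μL → factor 2500/250 = 10
Step 2: 50 μL brought to 200 μL → factor 200/50 = 4
Step 3: 9-fold → factor 9
Step 4: 110 μL + 19.8 mL = 19910 μL total → factor 19910/110 = 181
Dilution factor to tube 1 = 10; to tube 4 = 65160
[tube 1]/[tube 4] = (factor to tube 4)/(factor to tube 1) = 65160/10 = 6.52 × 10^3

6.52 × 10^3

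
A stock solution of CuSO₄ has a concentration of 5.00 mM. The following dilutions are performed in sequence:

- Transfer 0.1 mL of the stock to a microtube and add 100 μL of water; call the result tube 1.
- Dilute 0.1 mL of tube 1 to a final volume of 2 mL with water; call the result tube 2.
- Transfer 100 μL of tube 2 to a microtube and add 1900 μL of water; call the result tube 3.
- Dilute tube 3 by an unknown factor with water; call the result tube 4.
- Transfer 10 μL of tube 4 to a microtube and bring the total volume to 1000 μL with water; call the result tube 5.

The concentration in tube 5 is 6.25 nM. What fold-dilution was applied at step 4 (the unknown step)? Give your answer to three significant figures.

Step 1: 0.1 mL + 100 μL = 0.2 mL total → factor 0.2/0.1 = 2
Step 2: 0.1 mL brought to 2 mL → factor 2/0.1 = 20
Step 3: 100 μL + 1900 μL = 2000 μL total → factor 2000/100 = 20
Step 4: unknown factor x
Step 5: 10 μL brought to 1000 μL → factor 1000/10 = 100
Product of known-step factors = 80000
Overall factor = 5.00 mM / (6.25 nM) = 8 × 10^5
x = 8 × 10^5 / 80000 = 10.0

10.0-fold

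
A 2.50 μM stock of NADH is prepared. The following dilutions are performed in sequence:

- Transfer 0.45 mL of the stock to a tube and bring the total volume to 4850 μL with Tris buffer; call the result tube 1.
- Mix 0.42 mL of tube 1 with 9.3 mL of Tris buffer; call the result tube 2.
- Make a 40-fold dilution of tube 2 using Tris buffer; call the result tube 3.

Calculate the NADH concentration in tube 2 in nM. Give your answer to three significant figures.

Step 1: 0.45 mL brought to 4850 μL → factor 4.85/0.45 = 10.778
Step 2: 0.42 mL + 9.3 mL = 9.72 mL total → factor 9.72/0.42 = 23.143
Dilution factor through tube 2 = 10.778 × 23.143 = 249.43
[tube 2] = 2.50 μM / 249.43 = 0.01002 μM = 10.0 nM

10.0 nM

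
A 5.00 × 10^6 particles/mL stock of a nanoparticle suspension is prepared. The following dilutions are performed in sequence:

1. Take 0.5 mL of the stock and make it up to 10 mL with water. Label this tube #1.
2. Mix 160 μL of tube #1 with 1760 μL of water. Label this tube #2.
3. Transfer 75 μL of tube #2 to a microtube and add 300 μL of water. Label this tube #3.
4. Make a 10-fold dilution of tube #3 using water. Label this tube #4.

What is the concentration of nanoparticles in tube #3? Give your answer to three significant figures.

4.17 × 10^3 particles/mL

Step 1: 0.5 mL brought to 10 mL → factor 10/0.5 = 20
Step 2: 160 μL + 1760 μL = 1920 μL total → factor 1920/160 = 12
Step 3: 75 μL + 300 μL = 375 μL total → factor 375/75 = 5
Dilution factor through tube #3 = 20 × 12 × 5 = 1200
[tube #3] = 5.00 × 10^6 particles/mL / 1200 = 4.17 × 10^3 particles/mL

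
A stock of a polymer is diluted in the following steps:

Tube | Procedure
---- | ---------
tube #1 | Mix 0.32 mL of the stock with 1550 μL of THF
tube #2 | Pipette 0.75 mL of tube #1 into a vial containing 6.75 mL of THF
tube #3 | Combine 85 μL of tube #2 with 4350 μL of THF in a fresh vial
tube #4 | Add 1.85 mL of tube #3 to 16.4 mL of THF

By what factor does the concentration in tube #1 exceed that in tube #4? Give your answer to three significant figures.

5.15 × 10^3

Step 1: 0.32 mL + 1550 μL = 1.87 mL total → factor 1.87/0.32 = 5.8438
Step 2: 0.75 mL + 6.75 mL = 7.5 mL total → factor 7.5/0.75 = 10
Step 3: 85 μL + 4350 μL = 4435 μL total → factor 4435/85 = 52.176
Step 4: 1.85 mL + 16.4 mL = 18.25 mL total → factor 18.25/1.85 = 9.8649
Dilution factor to tube #1 = 5.8438; to tube #4 = 30079
[tube #1]/[tube #4] = (factor to tube #4)/(factor to tube #1) = 30079/5.8438 = 5.15 × 10^3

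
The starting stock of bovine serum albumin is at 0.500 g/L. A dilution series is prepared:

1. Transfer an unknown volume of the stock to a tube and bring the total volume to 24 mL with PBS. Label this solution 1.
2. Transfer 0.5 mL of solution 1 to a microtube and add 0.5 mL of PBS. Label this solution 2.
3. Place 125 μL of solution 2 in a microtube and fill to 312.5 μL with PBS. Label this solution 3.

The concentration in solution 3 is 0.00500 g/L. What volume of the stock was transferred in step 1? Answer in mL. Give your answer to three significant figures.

1.20 mL

Step 1: v brought to 24 mL → factor = 24 mL/v
Step 2: 0.5 mL + 0.5 mL = 1 mL total → factor 1/0.5 = 2
Step 3: 125 μL brought to 312.5 μL → factor 312.5/125 = 2.5
Product of known-step factors = 5
Overall factor = 0.500 g/L / (0.00500 g/L) = 100
Step-1 factor = 100 / 5 = 20
v = 24 mL / 20 = 1.20 mL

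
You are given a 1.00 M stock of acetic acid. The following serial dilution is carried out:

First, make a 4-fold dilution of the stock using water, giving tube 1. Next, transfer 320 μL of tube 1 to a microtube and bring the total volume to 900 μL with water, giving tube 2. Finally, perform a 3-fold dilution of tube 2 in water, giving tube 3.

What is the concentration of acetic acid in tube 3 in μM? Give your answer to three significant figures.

2.96 × 10^4 μM

Step 1: 4-fold → factor 4
Step 2: 320 μL brought to 900 μL → factor 900/320 = 2.8125
Step 3: 3-fold → factor 3
Overall dilution factor = 4 × 2.8125 × 3 = 33.75
Final = 1.00 M / 33.75 = 0.02963 M = 2.96 × 10^4 μM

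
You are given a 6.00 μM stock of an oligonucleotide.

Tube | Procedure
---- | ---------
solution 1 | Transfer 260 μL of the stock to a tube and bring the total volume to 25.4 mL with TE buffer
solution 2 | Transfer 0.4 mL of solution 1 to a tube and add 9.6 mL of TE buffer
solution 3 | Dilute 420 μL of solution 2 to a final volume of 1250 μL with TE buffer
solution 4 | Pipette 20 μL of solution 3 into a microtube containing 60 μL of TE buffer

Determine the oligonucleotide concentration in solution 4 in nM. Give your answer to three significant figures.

0.206 nM

Step 1: 260 μL brought to 25.4 mL → factor 25400/260 = 97.692
Step 2: 0.4 mL + 9.6 mL = 10 mL total → factor 10/0.4 = 25
Step 3: 420 μL brought to 1250 μL → factor 1250/420 = 2.9762
Step 4: 20 μL + 60 μL = 80 μL total → factor 80/20 = 4
Overall dilution factor = 97.692 × 25 × 2.9762 × 4 = 29075
Final = 6.00 μM / 29075 = 0.0002064 μM = 0.206 nM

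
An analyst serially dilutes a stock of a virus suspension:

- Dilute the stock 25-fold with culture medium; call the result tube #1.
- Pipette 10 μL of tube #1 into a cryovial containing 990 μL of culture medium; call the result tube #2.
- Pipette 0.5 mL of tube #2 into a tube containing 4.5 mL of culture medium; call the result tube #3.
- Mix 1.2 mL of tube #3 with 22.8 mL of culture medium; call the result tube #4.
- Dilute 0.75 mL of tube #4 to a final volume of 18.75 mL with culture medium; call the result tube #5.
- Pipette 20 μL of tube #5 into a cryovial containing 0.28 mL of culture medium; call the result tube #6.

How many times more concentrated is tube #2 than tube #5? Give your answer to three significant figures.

Step 1: 25-fold → factor 25
Step 2: 10 μL + 990 μL = 1000 μL total → factor 1000/10 = 100
Step 3: 0.5 mL + 4.5 mL = 5 mL total → factor 5/0.5 = 10
Step 4: 1.2 mL + 22.8 mL = 24 mL total → factor 24/1.2 = 20
Step 5: 0.75 mL brought to 18.75 mL → factor 18.75/0.75 = 25
Dilution factor to tube #2 = 2500; to tube #5 = 1.25 × 10^7
[tube #2]/[tube #5] = (factor to tube #5)/(factor to tube #2) = 1.25 × 10^7/2500 = 5.00 × 10^3

5.00 × 10^3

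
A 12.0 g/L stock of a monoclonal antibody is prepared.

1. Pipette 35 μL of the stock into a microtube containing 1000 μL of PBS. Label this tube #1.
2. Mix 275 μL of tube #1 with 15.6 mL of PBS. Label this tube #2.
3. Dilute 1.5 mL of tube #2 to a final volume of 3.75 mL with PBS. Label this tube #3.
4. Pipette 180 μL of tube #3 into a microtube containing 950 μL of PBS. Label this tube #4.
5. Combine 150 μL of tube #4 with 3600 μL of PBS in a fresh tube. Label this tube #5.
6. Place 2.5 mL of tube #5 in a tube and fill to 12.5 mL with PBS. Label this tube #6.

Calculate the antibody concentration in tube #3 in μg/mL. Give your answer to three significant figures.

2.81 μg/mL

Step 1: 35 μL + 1000 μL = 1035 μL total → factor 1035/35 = 29.571
Step 2: 275 μL + 15.6 mL = 15875 μL total → factor 15875/275 = 57.727
Step 3: 1.5 mL brought to 3.75 mL → factor 3.75/1.5 = 2.5
Dilution factor through tube #3 = 29.571 × 57.727 × 2.5 = 4267.7
[tube #3] = 12.0 g/L / 4267.7 = 0.002812 g/L = 2.81 μg/mL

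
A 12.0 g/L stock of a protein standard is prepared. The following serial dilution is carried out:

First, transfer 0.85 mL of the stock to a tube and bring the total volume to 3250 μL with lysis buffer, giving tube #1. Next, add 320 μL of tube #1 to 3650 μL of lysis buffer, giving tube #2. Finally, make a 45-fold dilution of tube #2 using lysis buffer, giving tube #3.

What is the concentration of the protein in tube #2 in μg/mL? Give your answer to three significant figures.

Step 1: 0.85 mL brought to 3250 μL → factor 3.25/0.85 = 3.8235
Step 2: 320 μL + 3650 μL = 3970 μL total → factor 3970/320 = 12.406
Dilution factor through tube #2 = 3.8235 × 12.406 = 47.436
[tube #2] = 12.0 g/L / 47.436 = 0.2530 g/L = 253 μg/mL

253 μg/mL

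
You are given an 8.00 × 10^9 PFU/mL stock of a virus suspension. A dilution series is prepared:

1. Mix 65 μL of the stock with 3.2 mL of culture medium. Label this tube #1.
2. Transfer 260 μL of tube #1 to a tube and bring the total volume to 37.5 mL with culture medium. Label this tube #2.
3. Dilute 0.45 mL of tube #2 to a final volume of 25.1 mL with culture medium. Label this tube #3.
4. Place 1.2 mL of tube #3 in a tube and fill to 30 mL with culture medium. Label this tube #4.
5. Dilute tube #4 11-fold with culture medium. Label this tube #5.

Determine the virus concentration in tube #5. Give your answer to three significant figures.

72.0 PFU/mL

Step 1: 65 μL + 3.2 mL = 3265 μL total → factor 3265/65 = 50.231
Step 2: 260 μL brought to 37.5 mL → factor 37500/260 = 144.23
Step 3: 0.45 mL brought to 25.1 mL → factor 25.1/0.45 = 55.778
Step 4: 1.2 mL brought to 30 mL → factor 30/1.2 = 25
Step 5: 11-fold → factor 11
Overall dilution factor = 50.231 × 144.23 × 55.778 × 25 × 11 = 1.1113 × 10^8
Final = 8.00 × 10^9 PFU/mL / 1.1113 × 10^8 = 72.0 PFU/mL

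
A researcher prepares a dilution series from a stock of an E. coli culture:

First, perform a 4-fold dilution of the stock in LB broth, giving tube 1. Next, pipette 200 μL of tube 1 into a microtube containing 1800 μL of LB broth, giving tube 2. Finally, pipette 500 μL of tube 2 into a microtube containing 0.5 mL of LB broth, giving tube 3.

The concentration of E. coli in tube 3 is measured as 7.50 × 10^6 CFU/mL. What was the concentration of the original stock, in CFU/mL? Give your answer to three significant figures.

6.00 × 10^8 CFU/mL

Step 1: 4-fold → factor 4
Step 2: 200 μL + 1800 μL = 2000 μL total → factor 2000/200 = 10
Step 3: 500 μL + 0.5 mL = 1000 μL total → factor 1000/500 = 2
Overall dilution factor = 4 × 10 × 2 = 80
Stock = 7.50 × 10^6 CFU/mL × 80 = 6.00 × 10^8 CFU/mL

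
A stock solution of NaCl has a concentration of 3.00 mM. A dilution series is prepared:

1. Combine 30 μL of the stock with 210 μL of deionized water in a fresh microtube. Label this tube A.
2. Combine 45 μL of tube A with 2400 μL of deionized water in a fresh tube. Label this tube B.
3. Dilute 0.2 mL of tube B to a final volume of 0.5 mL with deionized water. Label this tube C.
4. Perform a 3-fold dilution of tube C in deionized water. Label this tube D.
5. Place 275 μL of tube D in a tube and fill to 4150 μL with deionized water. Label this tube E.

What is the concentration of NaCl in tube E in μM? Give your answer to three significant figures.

0.0610 μM

Step 1: 30 μL + 210 μL = 240 μL total → factor 240/30 = 8
Step 2: 45 μL + 2400 μL = 2445 μL total → factor 2445/45 = 54.333
Step 3: 0.2 mL brought to 0.5 mL → factor 0.5/0.2 = 2.5
Step 4: 3-fold → factor 3
Step 5: 275 μL brought to 4150 μL → factor 4150/275 = 15.091
Overall dilution factor = 8 × 54.333 × 2.5 × 3 × 15.091 = 49196
Final = 3.00 mM / 49196 = 6.098 × 10^-5 mM = 0.0610 μM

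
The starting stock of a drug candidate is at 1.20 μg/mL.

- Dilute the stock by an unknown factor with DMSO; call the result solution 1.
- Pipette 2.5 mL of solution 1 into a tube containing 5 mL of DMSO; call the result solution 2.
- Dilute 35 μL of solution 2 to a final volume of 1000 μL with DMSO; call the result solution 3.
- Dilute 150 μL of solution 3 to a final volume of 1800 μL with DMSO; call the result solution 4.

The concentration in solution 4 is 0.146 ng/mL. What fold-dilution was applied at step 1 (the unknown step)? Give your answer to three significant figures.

7.99-fold

Step 1: unknown factor x
Step 2: 2.5 mL + 5 mL = 7.5 mL total → factor 7.5/2.5 = 3
Step 3: 35 μL brought to 1000 μL → factor 1000/35 = 28.571
Step 4: 150 μL brought to 1800 μL → factor 1800/150 = 12
Product of known-step factors = 1028.6
Overall factor = 1.20 μg/mL / (0.146 ng/mL) = 8219.2
x = 8219.2 / 1028.6 = 7.99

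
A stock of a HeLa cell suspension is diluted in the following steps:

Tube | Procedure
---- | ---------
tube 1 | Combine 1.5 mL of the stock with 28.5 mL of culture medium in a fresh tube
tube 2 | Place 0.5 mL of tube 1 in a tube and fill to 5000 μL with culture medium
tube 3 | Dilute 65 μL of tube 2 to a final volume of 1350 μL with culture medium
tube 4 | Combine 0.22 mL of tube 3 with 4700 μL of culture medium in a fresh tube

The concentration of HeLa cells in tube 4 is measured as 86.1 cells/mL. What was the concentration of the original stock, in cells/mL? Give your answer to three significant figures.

Step 1: 1.5 mL + 28.5 mL = 30 mL total → factor 30/1.5 = 20
Step 2: 0.5 mL brought to 5000 μL → factor 5/0.5 = 10
Step 3: 65 μL brought to 1350 μL → factor 1350/65 = 20.769
Step 4: 0.22 mL + 4700 μL = 4.92 mL total → factor 4.92/0.22 = 22.364
Overall dilution factor = 20 × 10 × 20.769 × 22.364 = 92895
Stock = 86.1 cells/mL × 92895 = 8.00 × 10^6 cells/mL

8.00 × 10^6 cells/mL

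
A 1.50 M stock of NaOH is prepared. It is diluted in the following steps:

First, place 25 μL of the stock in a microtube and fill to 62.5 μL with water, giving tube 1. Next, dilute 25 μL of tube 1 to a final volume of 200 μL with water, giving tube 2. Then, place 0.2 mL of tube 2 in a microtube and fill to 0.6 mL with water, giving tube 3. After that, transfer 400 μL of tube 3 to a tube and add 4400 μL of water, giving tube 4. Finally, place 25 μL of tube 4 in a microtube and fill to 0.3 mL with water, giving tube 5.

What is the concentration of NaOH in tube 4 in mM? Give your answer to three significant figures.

Step 1: 25 μL brought to 62.5 μL → factor 62.5/25 = 2.5
Step 2: 25 μL brought to 200 μL → factor 200/25 = 8
Step 3: 0.2 mL brought to 0.6 mL → factor 0.6/0.2 = 3
Step 4: 400 μL + 4400 μL = 4800 μL total → factor 4800/400 = 12
Dilution factor through tube 4 = 2.5 × 8 × 3 × 12 = 720
[tube 4] = 1.50 M / 720 = 0.002083 M = 2.08 mM

2.08 mM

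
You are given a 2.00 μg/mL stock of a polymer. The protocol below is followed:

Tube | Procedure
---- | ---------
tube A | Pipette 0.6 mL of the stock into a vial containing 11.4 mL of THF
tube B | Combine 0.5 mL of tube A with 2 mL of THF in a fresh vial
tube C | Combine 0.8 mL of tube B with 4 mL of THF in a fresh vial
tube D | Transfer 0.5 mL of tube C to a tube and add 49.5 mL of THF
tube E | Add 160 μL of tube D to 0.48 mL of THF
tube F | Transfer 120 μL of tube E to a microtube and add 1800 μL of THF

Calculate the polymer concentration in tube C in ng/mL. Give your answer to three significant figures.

3.33 ng/mL

Step 1: 0.6 mL + 11.4 mL = 12 mL total → factor 12/0.6 = 20
Step 2: 0.5 mL + 2 mL = 2.5 mL total → factor 2.5/0.5 = 5
Step 3: 0.8 mL + 4 mL = 4.8 mL total → factor 4.8/0.8 = 6
Dilution factor through tube C = 20 × 5 × 6 = 600
[tube C] = 2.00 μg/mL / 600 = 0.003333 μg/mL = 3.33 ng/mL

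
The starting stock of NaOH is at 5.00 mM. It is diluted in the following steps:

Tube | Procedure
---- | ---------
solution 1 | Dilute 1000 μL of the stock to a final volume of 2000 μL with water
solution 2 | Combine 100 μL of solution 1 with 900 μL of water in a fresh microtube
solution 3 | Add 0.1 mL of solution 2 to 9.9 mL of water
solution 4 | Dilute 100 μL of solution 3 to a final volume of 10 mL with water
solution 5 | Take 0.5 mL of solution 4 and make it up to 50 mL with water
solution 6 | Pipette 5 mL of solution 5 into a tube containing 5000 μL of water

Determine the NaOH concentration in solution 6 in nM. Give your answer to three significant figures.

0.125 nM

Step 1: 1000 μL brought to 2000 μL → factor 2000/1000 = 2
Step 2: 100 μL + 900 μL = 1000 μL total → factor 1000/100 = 10
Step 3: 0.1 mL + 9.9 mL = 10 mL total → factor 10/0.1 = 100
Step 4: 100 μL brought to 10 mL → factor 10000/100 = 100
Step 5: 0.5 mL brought to 50 mL → factor 50/0.5 = 100
Step 6: 5 mL + 5000 μL = 10 mL total → factor 10/5 = 2
Overall dilution factor = 2 × 10 × 100 × 100 × 100 × 2 = 4 × 10^7
Final = 5.00 mM / 4 × 10^7 = 1.250 × 10^-7 mM = 0.125 nM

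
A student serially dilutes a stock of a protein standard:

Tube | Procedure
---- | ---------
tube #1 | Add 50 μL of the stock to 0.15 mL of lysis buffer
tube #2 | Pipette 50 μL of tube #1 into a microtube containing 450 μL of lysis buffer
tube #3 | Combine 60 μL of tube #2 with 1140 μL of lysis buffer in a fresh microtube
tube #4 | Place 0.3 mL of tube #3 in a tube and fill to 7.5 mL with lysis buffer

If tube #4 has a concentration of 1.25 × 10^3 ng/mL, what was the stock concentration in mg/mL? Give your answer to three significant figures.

25.0 mg/mL

Step 1: 50 μL + 0.15 mL = 200 μL total → factor 200/50 = 4
Step 2: 50 μL + 450 μL = 500 μL total → factor 500/50 = 10
Step 3: 60 μL + 1140 μL = 1200 μL total → factor 1200/60 = 20
Step 4: 0.3 mL brought to 7.5 mL → factor 7.5/0.3 = 25
Overall dilution factor = 4 × 10 × 20 × 25 = 20000
Stock = 1.25 × 10^3 ng/mL × 20000 = 2.500 × 10^7 ng/mL = 25.0 mg/mL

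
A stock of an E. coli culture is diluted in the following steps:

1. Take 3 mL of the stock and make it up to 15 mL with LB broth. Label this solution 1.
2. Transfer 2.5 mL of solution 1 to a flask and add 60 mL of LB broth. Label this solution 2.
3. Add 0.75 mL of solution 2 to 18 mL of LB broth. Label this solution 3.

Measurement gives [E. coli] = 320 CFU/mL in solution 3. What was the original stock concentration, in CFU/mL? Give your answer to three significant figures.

Step 1: 3 mL brought to 15 mL → factor 15/3 = 5
Step 2: 2.5 mL + 60 mL = 62.5 mL total → factor 62.5/2.5 = 25
Step 3: 0.75 mL + 18 mL = 18.75 mL total → factor 18.75/0.75 = 25
Overall dilution factor = 5 × 25 × 25 = 3125
Stock = 320 CFU/mL × 3125 = 1.00 × 10^6 CFU/mL

1.00 × 10^6 CFU/mL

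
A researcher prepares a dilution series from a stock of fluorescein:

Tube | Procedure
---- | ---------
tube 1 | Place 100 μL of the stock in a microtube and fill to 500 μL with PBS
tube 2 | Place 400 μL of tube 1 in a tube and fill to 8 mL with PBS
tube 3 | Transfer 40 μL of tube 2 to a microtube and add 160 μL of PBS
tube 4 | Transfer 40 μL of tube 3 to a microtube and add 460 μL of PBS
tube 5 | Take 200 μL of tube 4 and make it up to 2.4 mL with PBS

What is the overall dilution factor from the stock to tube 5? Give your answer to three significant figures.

Step 1: 100 μL brought to 500 μL → factor 500/100 = 5
Step 2: 400 μL brought to 8 mL → factor 8000/400 = 20
Step 3: 40 μL + 160 μL = 200 μL total → factor 200/40 = 5
Step 4: 40 μL + 460 μL = 500 μL total → factor 500/40 = 12.5
Step 5: 200 μL brought to 2.4 mL → factor 2400/200 = 12
Overall dilution factor = 5 × 20 × 5 × 12.5 × 12 = 75000

7.50 × 10^4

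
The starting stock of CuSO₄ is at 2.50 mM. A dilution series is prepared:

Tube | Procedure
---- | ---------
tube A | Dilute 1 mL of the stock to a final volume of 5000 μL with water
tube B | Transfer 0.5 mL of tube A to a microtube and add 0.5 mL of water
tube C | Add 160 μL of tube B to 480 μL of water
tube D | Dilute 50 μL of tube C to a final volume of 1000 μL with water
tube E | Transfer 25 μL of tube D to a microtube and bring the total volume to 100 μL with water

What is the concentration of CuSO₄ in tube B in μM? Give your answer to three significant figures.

Step 1: 1 mL brought to 5000 μL → factor 5/1 = 5
Step 2: 0.5 mL + 0.5 mL = 1 mL total → factor 1/0.5 = 2
Dilution factor through tube B = 5 × 2 = 10
[tube B] = 2.50 mM / 10 = 0.2500 mM = 250 μM

250 μM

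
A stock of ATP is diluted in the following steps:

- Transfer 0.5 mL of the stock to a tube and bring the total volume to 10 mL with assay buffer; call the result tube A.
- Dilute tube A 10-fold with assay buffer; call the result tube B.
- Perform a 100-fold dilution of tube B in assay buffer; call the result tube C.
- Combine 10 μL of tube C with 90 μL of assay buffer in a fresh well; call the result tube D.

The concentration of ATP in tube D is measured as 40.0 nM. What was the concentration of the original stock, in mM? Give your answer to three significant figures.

Step 1: 0.5 mL brought to 10 mL → factor 10/0.5 = 20
Step 2: 10-fold → factor 10
Step 3: 100-fold → factor 100
Step 4: 10 μL + 90 μL = 100 μL total → factor 100/10 = 10
Overall dilution factor = 20 × 10 × 100 × 10 = 2 × 10^5
Stock = 40.0 nM × 2 × 10^5 = 8.000 × 10^6 nM = 8.00 mM

8.00 mM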